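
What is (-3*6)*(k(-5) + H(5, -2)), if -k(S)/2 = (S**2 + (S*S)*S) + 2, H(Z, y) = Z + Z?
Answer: -3708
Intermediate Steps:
H(Z, y) = 2*Z
k(S) = -4 - 2*S**2 - 2*S**3 (k(S) = -2*((S**2 + (S*S)*S) + 2) = -2*((S**2 + S**2*S) + 2) = -2*((S**2 + S**3) + 2) = -2*(2 + S**2 + S**3) = -4 - 2*S**2 - 2*S**3)
(-3*6)*(k(-5) + H(5, -2)) = (-3*6)*((-4 - 2*(-5)**2 - 2*(-5)**3) + 2*5) = -18*((-4 - 2*25 - 2*(-125)) + 10) = -18*((-4 - 50 + 250) + 10) = -18*(196 + 10) = -18*206 = -3708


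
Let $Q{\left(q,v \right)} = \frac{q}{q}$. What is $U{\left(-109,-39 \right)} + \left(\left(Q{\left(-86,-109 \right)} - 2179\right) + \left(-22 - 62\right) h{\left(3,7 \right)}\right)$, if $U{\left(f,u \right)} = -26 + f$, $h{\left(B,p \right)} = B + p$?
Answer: $-3153$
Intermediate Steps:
$Q{\left(q,v \right)} = 1$
$U{\left(-109,-39 \right)} + \left(\left(Q{\left(-86,-109 \right)} - 2179\right) + \left(-22 - 62\right) h{\left(3,7 \right)}\right) = \left(-26 - 109\right) + \left(\left(1 - 2179\right) + \left(-22 - 62\right) \left(3 + 7\right)\right) = -135 + \left(\left(1 - 2179\right) - 840\right) = -135 - 3018 = -3153$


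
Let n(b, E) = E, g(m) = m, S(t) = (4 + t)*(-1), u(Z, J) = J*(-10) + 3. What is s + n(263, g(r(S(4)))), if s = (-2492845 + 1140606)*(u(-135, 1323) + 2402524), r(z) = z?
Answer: -3230900585991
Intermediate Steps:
u(Z, J) = 3 - 10*J (u(Z, J) = -10*J + 3 = 3 - 10*J)
S(t) = -4 - t
s = -3230900585983 (s = (-2492845 + 1140606)*((3 - 10*1323) + 2402524) = -1352239*((3 - 13230) + 2402524) = -1352239*(-13227 + 2402524) = -1352239*2389297 = -3230900585983)
s + n(263, g(r(S(4)))) = -3230900585983 + (-4 - 1*4) = -3230900585983 + (-4 - 4) = -3230900585983 - 8 = -3230900585991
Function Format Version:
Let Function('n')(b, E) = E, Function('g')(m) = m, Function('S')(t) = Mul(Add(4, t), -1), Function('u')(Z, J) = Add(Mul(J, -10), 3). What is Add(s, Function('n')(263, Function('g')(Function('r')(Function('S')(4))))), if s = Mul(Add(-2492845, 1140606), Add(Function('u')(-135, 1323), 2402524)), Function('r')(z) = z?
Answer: -3230900585991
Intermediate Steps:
Function('u')(Z, J) = Add(3, Mul(-10, J)) (Function('u')(Z, J) = Add(Mul(-10, J), 3) = Add(3, Mul(-10, J)))
Function('S')(t) = Add(-4, Mul(-1, t))
s = -3230900585983 (s = Mul(Add(-2492845, 1140606), Add(Add(3, Mul(-10, 1323)), 2402524)) = Mul(-1352239, Add(Add(3, -13230), 2402524)) = Mul(-1352239, Add(-13227, 2402524)) = Mul(-1352239, 2389297) = -3230900585983)
Add(s, Function('n')(263, Function('g')(Function('r')(Function('S')(4))))) = Add(-3230900585983, Add(-4, Mul(-1, 4))) = Add(-3230900585983, Add(-4, -4)) = Add(-3230900585983, -8) = -3230900585991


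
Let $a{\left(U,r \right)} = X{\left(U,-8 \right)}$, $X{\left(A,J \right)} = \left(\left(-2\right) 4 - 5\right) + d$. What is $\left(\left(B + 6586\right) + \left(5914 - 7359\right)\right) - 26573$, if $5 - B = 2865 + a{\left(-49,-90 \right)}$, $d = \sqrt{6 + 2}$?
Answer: $-24279 - 2 \sqrt{2} \approx -24282.0$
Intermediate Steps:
$d = 2 \sqrt{2}$ ($d = \sqrt{8} = 2 \sqrt{2} \approx 2.8284$)
$X{\left(A,J \right)} = -13 + 2 \sqrt{2}$ ($X{\left(A,J \right)} = \left(\left(-2\right) 4 - 5\right) + 2 \sqrt{2} = \left(-8 - 5\right) + 2 \sqrt{2} = -13 + 2 \sqrt{2}$)
$a{\left(U,r \right)} = -13 + 2 \sqrt{2}$
$B = -2847 - 2 \sqrt{2}$ ($B = 5 - \left(2865 - \left(13 - 2 \sqrt{2}\right)\right) = 5 - \left(2852 + 2 \sqrt{2}\right) = -2847 - 2 \sqrt{2} \approx -2849.8$)
$\left(\left(B + 6586\right) + \left(5914 - 7359\right)\right) - 26573 = \left(\left(\left(-2847 - 2 \sqrt{2}\right) + 6586\right) + \left(5914 - 7359\right)\right) - 26573 = \left(\left(3739 - 2 \sqrt{2}\right) - 1445\right) - 26573 = \left(2294 - 2 \sqrt{2}\right) - 26573 = -24279 - 2 \sqrt{2}$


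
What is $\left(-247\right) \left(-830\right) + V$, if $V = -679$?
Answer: $204331$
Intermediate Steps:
$\left(-247\right) \left(-830\right) + V = \left(-247\right) \left(-830\right) - 679 = 205010 - 679 = 204331$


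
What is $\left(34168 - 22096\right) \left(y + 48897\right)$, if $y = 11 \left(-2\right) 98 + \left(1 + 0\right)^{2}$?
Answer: $564269424$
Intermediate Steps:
$y = -2155$ ($y = \left(-22\right) 98 + 1^{2} = -2156 + 1 = -2155$)
$\left(34168 - 22096\right) \left(y + 48897\right) = \left(34168 - 22096\right) \left(-2155 + 48897\right) = 12072 \cdot 46742 = 564269424$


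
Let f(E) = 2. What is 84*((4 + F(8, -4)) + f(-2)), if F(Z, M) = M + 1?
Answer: 252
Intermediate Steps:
F(Z, M) = 1 + M
84*((4 + F(8, -4)) + f(-2)) = 84*((4 + (1 - 4)) + 2) = 84*((4 - 3) + 2) = 84*(1 + 2) = 84*3 = 252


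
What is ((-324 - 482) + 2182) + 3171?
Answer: 4547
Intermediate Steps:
((-324 - 482) + 2182) + 3171 = (-806 + 2182) + 3171 = 1376 + 3171 = 4547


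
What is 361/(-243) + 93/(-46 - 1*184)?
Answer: -105629/55890 ≈ -1.8899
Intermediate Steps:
361/(-243) + 93/(-46 - 1*184) = 361*(-1/243) + 93/(-46 - 184) = -361/243 + 93/(-230) = -361/243 + 93*(-1/230) = -361/243 - 93/230 = -105629/55890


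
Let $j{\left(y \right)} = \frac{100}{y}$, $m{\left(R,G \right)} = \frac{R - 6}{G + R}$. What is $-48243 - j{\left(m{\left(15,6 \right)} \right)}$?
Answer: $- \frac{145429}{3} \approx -48476.0$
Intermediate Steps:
$m{\left(R,G \right)} = \frac{-6 + R}{G + R}$
$-48243 - j{\left(m{\left(15,6 \right)} \right)} = -48243 - \frac{100}{\frac{1}{6 + 15} \left(-6 + 15\right)} = -48243 - \frac{100}{\frac{1}{21} \cdot 9} = -48243 - \frac{100}{\frac{3}{7}} = -48243 - 100 \cdot \frac{7}{3} = -48243 - \frac{700}{3} = - \frac{145429}{3}$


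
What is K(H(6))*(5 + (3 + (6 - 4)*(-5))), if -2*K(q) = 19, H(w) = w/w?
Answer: 19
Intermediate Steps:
H(w) = 1
K(q) = -19/2 (K(q) = -½*19 = -19/2)
K(H(6))*(5 + (3 + (6 - 4)*(-5))) = -19*(5 + (3 + (6 - 4)*(-5)))/2 = -19*(5 + (3 + 2*(-5)))/2 = -19*(5 + (3 - 10))/2 = -19*(5 - 7)/2 = -19/2*(-2) = 19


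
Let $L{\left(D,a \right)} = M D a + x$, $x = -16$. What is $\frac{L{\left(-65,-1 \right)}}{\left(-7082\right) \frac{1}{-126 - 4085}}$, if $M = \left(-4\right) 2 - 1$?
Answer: $- \frac{2530811}{7082} \approx -357.36$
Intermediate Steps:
$M = -9$ ($M = -8 - 1 = -9$)
$L{\left(D,a \right)} = -16 - 9 D a$ ($L{\left(D,a \right)} = - 9 D a - 16 = -16 - 9 D a$)
$\frac{L{\left(-65,-1 \right)}}{\left(-7082\right) \frac{1}{-126 - 4085}} = \frac{-16 - \left(-585\right) \left(-1\right)}{\left(-7082\right) \frac{1}{-126 - 4085}} = \frac{-16 - 585}{\left(-7082\right) \frac{1}{-4211}} = - \frac{601}{\left(-7082\right) \left(- \frac{1}{4211}\right)} = - \frac{601}{\frac{7082}{4211}} = \left(-601\right) \frac{4211}{7082} = - \frac{2530811}{7082}$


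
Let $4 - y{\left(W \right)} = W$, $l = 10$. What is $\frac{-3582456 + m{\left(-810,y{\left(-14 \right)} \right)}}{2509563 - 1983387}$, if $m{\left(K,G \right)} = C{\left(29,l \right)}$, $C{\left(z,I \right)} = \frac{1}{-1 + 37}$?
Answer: $- \frac{128968415}{18942336} \approx -6.8085$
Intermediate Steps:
$y{\left(W \right)} = 4 - W$
$C{\left(z,I \right)} = \frac{1}{36}$
$m{\left(K,G \right)} = \frac{1}{36}$
$\frac{-3582456 + m{\left(-810,y{\left(-14 \right)} \right)}}{2509563 - 1983387} = \frac{-3582456 + \frac{1}{36}}{2509563 - 1983387} = - \frac{128968415}{36 \cdot 526176} = \left(- \frac{128968415}{36}\right) \frac{1}{526176} = - \frac{128968415}{18942336}$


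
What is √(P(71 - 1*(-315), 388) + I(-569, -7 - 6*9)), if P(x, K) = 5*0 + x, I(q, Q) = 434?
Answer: 2*√205 ≈ 28.636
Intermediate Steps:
P(x, K) = x (P(x, K) = 0 + x = x)
√(P(71 - 1*(-315), 388) + I(-569, -7 - 6*9)) = √((71 - 1*(-315)) + 434) = √((71 + 315) + 434) = √(386 + 434) = √820 = 2*√205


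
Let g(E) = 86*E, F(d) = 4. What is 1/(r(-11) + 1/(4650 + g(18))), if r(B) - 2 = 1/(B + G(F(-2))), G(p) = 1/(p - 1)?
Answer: 99168/189055 ≈ 0.52455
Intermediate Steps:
G(p) = 1/(-1 + p)
r(B) = 2 + 1/(1/3 + B) (r(B) = 2 + 1/(B + 1/(-1 + 4)) = 2 + 1/(B + 1/3) = 2 + 1/(1/3 + B))
1/(r(-11) + 1/(4650 + g(18))) = 1/((5 + 6*(-11))/(1 + 3*(-11)) + 1/(4650 + 86*18)) = 1/((5 - 66)/(1 - 33) + 1/(4650 + 1548)) = 1/(-61/(-32) + 1/6198) = 1/(-1/32*(-61) + 1/6198) = 1/(61/32 + 1/6198) = 1/(189055/99168) = 99168/189055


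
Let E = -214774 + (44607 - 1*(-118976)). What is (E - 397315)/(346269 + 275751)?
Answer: -74751/103670 ≈ -0.72105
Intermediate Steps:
E = -51191 (E = -214774 + (44607 + 118976) = -214774 + 163583 = -51191)
(E - 397315)/(346269 + 275751) = (-51191 - 397315)/(346269 + 275751) = -448506/622020 = -448506*1/622020 = -74751/103670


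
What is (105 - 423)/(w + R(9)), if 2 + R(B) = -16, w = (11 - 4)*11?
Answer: -318/59 ≈ -5.3898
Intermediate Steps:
w = 77 (w = 7*11 = 77)
R(B) = -18 (R(B) = -2 - 16 = -18)
(105 - 423)/(w + R(9)) = (105 - 423)/(77 - 18) = -318/59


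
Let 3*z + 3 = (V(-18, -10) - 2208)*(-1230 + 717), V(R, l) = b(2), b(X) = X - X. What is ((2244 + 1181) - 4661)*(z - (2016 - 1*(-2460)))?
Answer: -461140476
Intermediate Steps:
b(X) = 0
V(R, l) = 0
z = 377567 (z = -1 + ((0 - 2208)*(-1230 + 717))/3 = -1 + (-2208*(-513))/3 = -1 + (1/3)*1132704 = -1 + 377568 = 377567)
((2244 + 1181) - 4661)*(z - (2016 - 1*(-2460))) = ((2244 + 1181) - 4661)*(377567 - (2016 - 1*(-2460))) = (3425 - 4661)*(377567 - (2016 + 2460)) = -1236*(377567 - 1*4476) = -1236*(377567 - 4476) = -1236*373091 = -461140476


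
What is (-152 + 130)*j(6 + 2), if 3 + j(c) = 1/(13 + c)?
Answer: 1364/21 ≈ 64.952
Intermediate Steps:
j(c) = -3 + 1/(13 + c)
(-152 + 130)*j(6 + 2) = (-152 + 130)*((-38 - 3*(6 + 2))/(13 + (6 + 2))) = -22*(-38 - 3*8)/(13 + 8) = -22*(-38 - 24)/21 = -22*(-62)/21 = -22*(-62/21) = 1364/21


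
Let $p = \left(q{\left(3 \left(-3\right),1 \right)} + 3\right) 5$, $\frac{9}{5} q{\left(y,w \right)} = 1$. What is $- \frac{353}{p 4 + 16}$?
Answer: $- \frac{3177}{784} \approx -4.0523$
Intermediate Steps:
$q{\left(y,w \right)} = \frac{5}{9}$ ($q{\left(y,w \right)} = \frac{5}{9} \cdot 1 = \frac{5}{9}$)
$p = \frac{160}{9}$ ($p = \left(\frac{5}{9} + 3\right) 5 = \frac{32}{9} \cdot 5 = \frac{160}{9} \approx 17.778$)
$- \frac{353}{p 4 + 16} = - \frac{353}{\frac{160}{9} \cdot 4 + 16} = - \frac{353}{\frac{640}{9} + 16} = - \frac{353}{\frac{784}{9}} = \left(-353\right) \frac{9}{784} = - \frac{3177}{784}$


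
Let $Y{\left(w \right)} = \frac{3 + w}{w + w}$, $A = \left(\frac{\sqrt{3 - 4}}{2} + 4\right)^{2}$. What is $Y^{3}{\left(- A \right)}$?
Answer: $\frac{41362167061}{603351125000} + \frac{865560456 i}{75418890625} \approx 0.068554 + 0.011477 i$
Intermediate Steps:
$A = \left(4 + \frac{i}{2}\right)^{2}$ ($A = \left(\sqrt{-1} \cdot \frac{1}{2} + 4\right)^{2} = \left(i \frac{1}{2} + 4\right)^{2} = \left(\frac{i}{2} + 4\right)^{2} = \left(4 + \frac{i}{2}\right)^{2} \approx 15.75 + 4.0 i$)
$Y{\left(w \right)} = \frac{3 + w}{2 w}$
$Y^{3}{\left(- A \right)} = \left(\frac{3 - \frac{\left(8 + i\right)^{2}}{4}}{2 \left(- \frac{\left(8 + i\right)^{2}}{4}\right)}\right)^{3} = \left(\frac{- \frac{4}{\left(8 + i\right)^{2}} \left(3 - \frac{\left(8 + i\right)^{2}}{4}\right)}{2}\right)^{3} = \left(- \frac{2 \left(3 - \frac{\left(8 + i\right)^{2}}{4}\right)}{\left(8 + i\right)^{2}}\right)^{3} = - \frac{8 \left(3 - \frac{\left(8 + i\right)^{2}}{4}\right)^{3}}{\left(8 + i\right)^{6}}$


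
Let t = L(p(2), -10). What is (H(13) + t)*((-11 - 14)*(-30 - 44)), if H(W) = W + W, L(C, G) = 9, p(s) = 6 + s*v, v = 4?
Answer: 64750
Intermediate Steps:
p(s) = 6 + 4*s (p(s) = 6 + s*4 = 6 + 4*s)
t = 9
H(W) = 2*W
(H(13) + t)*((-11 - 14)*(-30 - 44)) = (2*13 + 9)*((-11 - 14)*(-30 - 44)) = (26 + 9)*(-25*(-74)) = 35*1850 = 64750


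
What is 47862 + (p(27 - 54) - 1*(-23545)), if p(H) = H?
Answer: 71380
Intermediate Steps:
47862 + (p(27 - 54) - 1*(-23545)) = 47862 + ((27 - 54) - 1*(-23545)) = 47862 + (-27 + 23545) = 47862 + 23518 = 71380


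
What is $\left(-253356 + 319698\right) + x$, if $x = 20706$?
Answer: $87048$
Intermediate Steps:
$\left(-253356 + 319698\right) + x = \left(-253356 + 319698\right) + 20706 = 66342 + 20706 = 87048$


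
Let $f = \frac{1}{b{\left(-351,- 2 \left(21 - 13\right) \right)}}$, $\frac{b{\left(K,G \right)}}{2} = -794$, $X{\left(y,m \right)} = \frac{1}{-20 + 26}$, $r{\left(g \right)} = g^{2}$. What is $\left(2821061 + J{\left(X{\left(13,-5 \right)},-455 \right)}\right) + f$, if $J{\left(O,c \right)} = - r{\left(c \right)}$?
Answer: $\frac{4151089167}{1588} \approx 2.614 \cdot 10^{6}$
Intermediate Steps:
$X{\left(y,m \right)} = \frac{1}{6}$
$J{\left(O,c \right)} = - c^{2}$
$b{\left(K,G \right)} = -1588$ ($b{\left(K,G \right)} = 2 \left(-794\right) = -1588$)
$f = - \frac{1}{1588}$ ($f = \frac{1}{-1588} = - \frac{1}{1588} \approx -0.00062972$)
$\left(2821061 + J{\left(X{\left(13,-5 \right)},-455 \right)}\right) + f = \left(2821061 - \left(-455\right)^{2}\right) - \frac{1}{1588} = \left(2821061 - 207025\right) - \frac{1}{1588} = 2614036 - \frac{1}{1588} = \frac{4151089167}{1588}$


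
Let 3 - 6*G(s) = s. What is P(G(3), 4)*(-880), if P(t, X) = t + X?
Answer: -3520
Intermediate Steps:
G(s) = 1/2 - s/6
P(t, X) = X + t
P(G(3), 4)*(-880) = (4 + (1/2 - 1/6*3))*(-880) = (4 + (1/2 - 1/2))*(-880) = (4 + 0)*(-880) = 4*(-880) = -3520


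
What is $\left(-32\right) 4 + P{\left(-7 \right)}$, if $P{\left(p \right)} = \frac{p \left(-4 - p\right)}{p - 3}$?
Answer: $- \frac{1259}{10} \approx -125.9$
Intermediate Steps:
$P{\left(p \right)} = \frac{p \left(-4 - p\right)}{-3 + p}$
$\left(-32\right) 4 + P{\left(-7 \right)} = \left(-32\right) 4 - - \frac{7 \left(4 - 7\right)}{-3 - 7} = -128 - \left(-7\right) \frac{1}{-10} \left(-3\right) = -128 - \left(-7\right) \left(- \frac{1}{10}\right) \left(-3\right) = -128 + \frac{21}{10} = - \frac{1259}{10}$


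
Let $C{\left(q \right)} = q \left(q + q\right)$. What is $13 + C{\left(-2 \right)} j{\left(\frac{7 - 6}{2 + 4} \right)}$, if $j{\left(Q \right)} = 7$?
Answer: $69$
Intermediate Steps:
$C{\left(q \right)} = 2 q^{2}$ ($C{\left(q \right)} = q 2 q = 2 q^{2}$)
$13 + C{\left(-2 \right)} j{\left(\frac{7 - 6}{2 + 4} \right)} = 13 + 2 \left(-2\right)^{2} \cdot 7 = 13 + 2 \cdot 4 \cdot 7 = 13 + 8 \cdot 7 = 13 + 56 = 69$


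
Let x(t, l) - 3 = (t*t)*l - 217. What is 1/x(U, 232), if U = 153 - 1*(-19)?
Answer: 1/6863274 ≈ 1.4570e-7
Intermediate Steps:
U = 172 (U = 153 + 19 = 172)
x(t, l) = -214 + l*t² (x(t, l) = 3 + ((t*t)*l - 217) = 3 + (t²*l - 217) = 3 + (l*t² - 217) = 3 + (-217 + l*t²) = -214 + l*t²)
1/x(U, 232) = 1/(-214 + 232*172²) = 1/(-214 + 232*29584) = 1/(-214 + 6863488) = 1/6863274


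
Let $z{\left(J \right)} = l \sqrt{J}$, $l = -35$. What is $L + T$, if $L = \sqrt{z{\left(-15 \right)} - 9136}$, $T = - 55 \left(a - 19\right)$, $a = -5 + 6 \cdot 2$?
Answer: $660 + \sqrt{-9136 - 35 i \sqrt{15}} \approx 660.71 - 95.585 i$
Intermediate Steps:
$a = 7$ ($a = -5 + 12 = 7$)
$z{\left(J \right)} = - 35 \sqrt{J}$
$T = 660$ ($T = - 55 \left(7 - 19\right) = \left(-55\right) \left(-12\right) = 660$)
$L = \sqrt{-9136 - 35 i \sqrt{15}}$ ($L = \sqrt{- 35 \sqrt{-15} - 9136} = \sqrt{- 35 i \sqrt{15} - 9136} = \sqrt{-9136 - 35 i \sqrt{15}} \approx 0.7091 - 95.585 i$)
$L + T = \sqrt{-9136 - 35 i \sqrt{15}} + 660 = 660 + \sqrt{-9136 - 35 i \sqrt{15}}$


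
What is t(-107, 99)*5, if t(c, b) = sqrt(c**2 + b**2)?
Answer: 125*sqrt(34) ≈ 728.87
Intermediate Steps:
t(c, b) = sqrt(b**2 + c**2)
t(-107, 99)*5 = sqrt(99**2 + (-107)**2)*5 = sqrt(9801 + 11449)*5 = sqrt(21250)*5 = (25*sqrt(34))*5 = 125*sqrt(34)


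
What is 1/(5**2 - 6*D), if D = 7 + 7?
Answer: -1/59 ≈ -0.016949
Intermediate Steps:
D = 14
1/(5**2 - 6*D) = 1/(5**2 - 6*14) = 1/(25 - 84) = 1/(-59) = -1/59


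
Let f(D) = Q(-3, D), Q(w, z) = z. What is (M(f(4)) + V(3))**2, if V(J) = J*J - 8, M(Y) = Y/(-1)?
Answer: 9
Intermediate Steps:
f(D) = D
M(Y) = -Y (M(Y) = Y*(-1) = -Y)
V(J) = -8 + J**2 (V(J) = J**2 - 8 = -8 + J**2)
(M(f(4)) + V(3))**2 = (-1*4 + (-8 + 3**2))**2 = (-4 + (-8 + 9))**2 = (-4 + 1)**2 = (-3)**2 = 9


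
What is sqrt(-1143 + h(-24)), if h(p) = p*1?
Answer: I*sqrt(1167) ≈ 34.161*I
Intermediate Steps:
h(p) = p
sqrt(-1143 + h(-24)) = sqrt(-1143 - 24) = sqrt(-1167) = I*sqrt(1167)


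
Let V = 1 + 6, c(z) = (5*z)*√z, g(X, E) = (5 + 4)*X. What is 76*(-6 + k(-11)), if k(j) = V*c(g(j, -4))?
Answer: -456 - 790020*I*√11 ≈ -456.0 - 2.6202e+6*I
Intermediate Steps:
g(X, E) = 9*X
c(z) = 5*z^(3/2)
V = 7
k(j) = 945*j^(3/2) (k(j) = 7*(5*(9*j)^(3/2)) = 7*(5*(27*j^(3/2))) = 7*(135*j^(3/2)) = 945*j^(3/2))
76*(-6 + k(-11)) = 76*(-6 + 945*(-11)^(3/2)) = 76*(-6 + 945*(-11*I*√11)) = 76*(-6 - 10395*I*√11) = -456 - 790020*I*√11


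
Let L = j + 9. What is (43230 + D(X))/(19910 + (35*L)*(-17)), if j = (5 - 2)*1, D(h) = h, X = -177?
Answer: 43053/12770 ≈ 3.3714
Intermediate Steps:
j = 3 (j = 3*1 = 3)
L = 12 (L = 3 + 9 = 12)
(43230 + D(X))/(19910 + (35*L)*(-17)) = (43230 - 177)/(19910 + (35*12)*(-17)) = 43053/(19910 + 420*(-17)) = 43053/(19910 - 7140) = 43053/12770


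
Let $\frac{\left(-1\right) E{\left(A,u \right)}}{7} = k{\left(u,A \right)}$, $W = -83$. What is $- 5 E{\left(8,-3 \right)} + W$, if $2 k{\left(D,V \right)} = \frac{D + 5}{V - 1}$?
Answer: $-78$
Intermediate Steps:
$k{\left(D,V \right)} = \frac{5 + D}{2 \left(-1 + V\right)}$ ($k{\left(D,V \right)} = \frac{\left(D + 5\right) \frac{1}{V - 1}}{2} = \frac{\left(5 + D\right) \frac{1}{-1 + V}}{2} = \frac{\frac{1}{-1 + V} \left(5 + D\right)}{2} = \frac{5 + D}{2 \left(-1 + V\right)}$)
$E{\left(A,u \right)} = - \frac{7 \left(5 + u\right)}{2 \left(-1 + A\right)}$ ($E{\left(A,u \right)} = - 7 \frac{5 + u}{2 \left(-1 + A\right)} = - \frac{7 \left(5 + u\right)}{2 \left(-1 + A\right)}$)
$- 5 E{\left(8,-3 \right)} + W = - 5 \frac{7 \left(-5 - -3\right)}{2 \left(-1 + 8\right)} - 83 = - 5 \frac{7 \left(-5 + 3\right)}{2 \cdot 7} - 83 = - 5 \cdot \frac{7}{2} \cdot \frac{1}{7} \left(-2\right) - 83 = \left(-5\right) \left(-1\right) - 83 = 5 - 83 = -78$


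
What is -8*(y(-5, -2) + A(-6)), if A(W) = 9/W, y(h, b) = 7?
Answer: -44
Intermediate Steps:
-8*(y(-5, -2) + A(-6)) = -8*(7 + 9/(-6)) = -8*(7 + 9*(-⅙)) = -8*(7 - 3/2) = -8*11/2 = -44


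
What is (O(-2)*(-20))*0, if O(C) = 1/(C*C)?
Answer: 0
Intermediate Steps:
O(C) = C**(-2) (O(C) = 1/(C**2) = C**(-2))
(O(-2)*(-20))*0 = (-20/(-2)**2)*0 = ((1/4)*(-20))*0 = -5*0 = 0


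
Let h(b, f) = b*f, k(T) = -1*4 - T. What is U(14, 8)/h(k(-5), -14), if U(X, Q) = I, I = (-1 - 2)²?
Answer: -9/14 ≈ -0.64286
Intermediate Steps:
I = 9 (I = (-3)² = 9)
k(T) = -4 - T
U(X, Q) = 9
U(14, 8)/h(k(-5), -14) = 9/(((-4 - 1*(-5))*(-14))) = 9/(((-4 + 5)*(-14))) = 9/((1*(-14))) = 9/(-14) = 9*(-1/14) = -9/14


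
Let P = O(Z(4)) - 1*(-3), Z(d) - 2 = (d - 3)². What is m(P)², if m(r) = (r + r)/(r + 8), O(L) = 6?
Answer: 324/289 ≈ 1.1211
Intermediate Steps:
Z(d) = 2 + (-3 + d)² (Z(d) = 2 + (d - 3)² = 2 + (-3 + d)²)
P = 9 (P = 6 - 1*(-3) = 6 + 3 = 9)
m(r) = 2*r/(8 + r) (m(r) = (2*r)/(8 + r) = 2*r/(8 + r))
m(P)² = (2*9/(8 + 9))² = (2*9/17)² = (2*9*(1/17))² = (18/17)² = 324/289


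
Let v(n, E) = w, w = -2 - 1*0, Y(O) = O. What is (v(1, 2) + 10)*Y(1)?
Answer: 8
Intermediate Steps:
w = -2 (w = -2 + 0 = -2)
v(n, E) = -2
(v(1, 2) + 10)*Y(1) = (-2 + 10)*1 = 8*1 = 8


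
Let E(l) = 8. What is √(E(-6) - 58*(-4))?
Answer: 4*√15 ≈ 15.492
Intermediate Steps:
√(E(-6) - 58*(-4)) = √(8 - 58*(-4)) = √(8 + 232) = √240 = 4*√15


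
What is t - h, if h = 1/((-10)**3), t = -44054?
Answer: -44053999/1000 ≈ -44054.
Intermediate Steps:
h = -1/1000 (h = 1/(-1000) = -1/1000 ≈ -0.0010000)
t - h = -44054 - 1*(-1/1000) = -44054 + 1/1000 = -44053999/1000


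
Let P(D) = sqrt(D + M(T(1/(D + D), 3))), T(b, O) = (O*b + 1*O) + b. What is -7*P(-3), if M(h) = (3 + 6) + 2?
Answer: -14*sqrt(2) ≈ -19.799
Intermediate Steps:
T(b, O) = O + b + O*b (T(b, O) = (O*b + O) + b = (O + O*b) + b = O + b + O*b)
M(h) = 11 (M(h) = 9 + 2 = 11)
P(D) = sqrt(11 + D) (P(D) = sqrt(D + 11) = sqrt(11 + D))
-7*P(-3) = -7*sqrt(11 - 3) = -14*sqrt(2)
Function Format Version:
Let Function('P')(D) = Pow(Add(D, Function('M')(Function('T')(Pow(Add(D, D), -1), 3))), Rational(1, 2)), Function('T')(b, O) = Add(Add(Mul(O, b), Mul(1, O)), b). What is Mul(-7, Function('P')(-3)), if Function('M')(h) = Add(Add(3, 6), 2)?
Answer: Mul(-14, Pow(2, Rational(1, 2))) ≈ -19.799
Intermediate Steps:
Function('T')(b, O) = Add(O, b, Mul(O, b)) (Function('T')(b, O) = Add(Add(Mul(O, b), O), b) = Add(Add(O, Mul(O, b)), b) = Add(O, b, Mul(O, b)))
Function('M')(h) = 11 (Function('M')(h) = Add(9, 2) = 11)
Function('P')(D) = Pow(Add(11, D), Rational(1, 2)) (Function('P')(D) = Pow(Add(D, 11), Rational(1, 2)) = Pow(Add(11, D), Rational(1, 2)))
Mul(-7, Function('P')(-3)) = Mul(-7, Pow(Add(11, -3), Rational(1, 2))) = Mul(-7, Pow(8, Rational(1, 2))) = Mul(-7, Mul(2, Pow(2, Rational(1, 2)))) = Mul(-14, Pow(2, Rational(1, 2)))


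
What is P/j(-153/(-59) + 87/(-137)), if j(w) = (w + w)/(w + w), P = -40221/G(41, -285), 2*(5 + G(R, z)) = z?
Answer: 80442/295 ≈ 272.68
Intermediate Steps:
G(R, z) = -5 + z/2
P = 80442/295 (P = -40221/(-5 + (½)*(-285)) = -40221/(-5 - 285/2) = -40221/(-295/2) = -40221*(-2/295) = 80442/295 ≈ 272.68)
j(w) = 1 (j(w) = (2*w)/((2*w)) = (2*w)*(1/(2*w)) = 1)
P/j(-153/(-59) + 87/(-137)) = (80442/295)/1 = (80442/295)*1 = 80442/295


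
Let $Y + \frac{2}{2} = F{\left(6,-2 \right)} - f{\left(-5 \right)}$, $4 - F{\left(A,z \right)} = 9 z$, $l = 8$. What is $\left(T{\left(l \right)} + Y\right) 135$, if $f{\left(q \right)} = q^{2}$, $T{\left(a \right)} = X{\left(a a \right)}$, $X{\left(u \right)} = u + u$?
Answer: $16740$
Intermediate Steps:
$F{\left(A,z \right)} = 4 - 9 z$
$X{\left(u \right)} = 2 u$
$T{\left(a \right)} = 2 a^{2}$ ($T{\left(a \right)} = 2 a a = 2 a^{2}$)
$Y = -4$ ($Y = -1 + \left(\left(4 - -18\right) - \left(-5\right)^{2}\right) = -1 + \left(\left(4 + 18\right) - 25\right) = -1 + \left(22 - 25\right) = -1 - 3 = -4$)
$\left(T{\left(l \right)} + Y\right) 135 = \left(2 \cdot 8^{2} - 4\right) 135 = \left(2 \cdot 64 - 4\right) 135 = \left(128 - 4\right) 135 = 124 \cdot 135 = 16740$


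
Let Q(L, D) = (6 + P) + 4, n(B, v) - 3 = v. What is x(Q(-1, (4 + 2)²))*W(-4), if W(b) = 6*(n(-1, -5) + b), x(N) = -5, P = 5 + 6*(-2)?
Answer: 180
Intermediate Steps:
P = -7 (P = 5 - 12 = -7)
n(B, v) = 3 + v
Q(L, D) = 3 (Q(L, D) = (6 - 7) + 4 = -1 + 4 = 3)
W(b) = -12 + 6*b (W(b) = 6*((3 - 5) + b) = 6*(-2 + b) = -12 + 6*b)
x(Q(-1, (4 + 2)²))*W(-4) = -5*(-12 + 6*(-4)) = -5*(-12 - 24) = -5*(-36) = 180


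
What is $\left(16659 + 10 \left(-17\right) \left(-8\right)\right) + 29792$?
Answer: $47811$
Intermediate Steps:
$\left(16659 + 10 \left(-17\right) \left(-8\right)\right) + 29792 = \left(16659 - -1360\right) + 29792 = \left(16659 + 1360\right) + 29792 = 18019 + 29792 = 47811$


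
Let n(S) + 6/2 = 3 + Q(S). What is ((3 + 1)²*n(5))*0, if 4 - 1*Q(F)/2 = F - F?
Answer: 0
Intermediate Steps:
Q(F) = 8 (Q(F) = 8 - 2*(F - F) = 8 - 2*0 = 8 + 0 = 8)
n(S) = 8 (n(S) = -3 + (3 + 8) = -3 + 11 = 8)
((3 + 1)²*n(5))*0 = ((3 + 1)²*8)*0 = (4²*8)*0 = (16*8)*0 = 128*0 = 0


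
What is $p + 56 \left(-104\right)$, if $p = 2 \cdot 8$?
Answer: $-5808$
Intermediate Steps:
$p = 16$
$p + 56 \left(-104\right) = 16 + 56 \left(-104\right) = 16 - 5824 = -5808$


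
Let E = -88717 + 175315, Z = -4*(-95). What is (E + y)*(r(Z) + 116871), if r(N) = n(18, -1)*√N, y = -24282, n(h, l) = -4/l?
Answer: 7282933236 + 498528*√95 ≈ 7.2878e+9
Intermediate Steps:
Z = 380
E = 86598
r(N) = 4*√N (r(N) = (-4/(-1))*√N = (-4*(-1))*√N = 4*√N)
(E + y)*(r(Z) + 116871) = (86598 - 24282)*(4*√380 + 116871) = 62316*(4*(2*√95) + 116871) = 62316*(8*√95 + 116871) = 62316*(116871 + 8*√95) = 7282933236 + 498528*√95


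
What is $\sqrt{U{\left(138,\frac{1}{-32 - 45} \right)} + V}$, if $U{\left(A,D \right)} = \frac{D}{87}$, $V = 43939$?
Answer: $\frac{4 \sqrt{123239560290}}{6699} \approx 209.62$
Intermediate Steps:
$U{\left(A,D \right)} = \frac{D}{87}$ ($U{\left(A,D \right)} = D \frac{1}{87} = \frac{D}{87}$)
$\sqrt{U{\left(138,\frac{1}{-32 - 45} \right)} + V} = \sqrt{\frac{1}{87 \left(-32 - 45\right)} + 43939} = \sqrt{\frac{1}{87 \left(-77\right)} + 43939} = \sqrt{\frac{1}{87} \left(- \frac{1}{77}\right) + 43939} = \sqrt{- \frac{1}{6699} + 43939} = \sqrt{\frac{294347360}{6699}} = \frac{4 \sqrt{123239560290}}{6699}$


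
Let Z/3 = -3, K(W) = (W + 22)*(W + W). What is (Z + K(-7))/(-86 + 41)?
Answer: 73/15 ≈ 4.8667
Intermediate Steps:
K(W) = 2*W*(22 + W) (K(W) = (22 + W)*(2*W) = 2*W*(22 + W))
Z = -9 (Z = 3*(-3) = -9)
(Z + K(-7))/(-86 + 41) = (-9 + 2*(-7)*(22 - 7))/(-86 + 41) = (-9 + 2*(-7)*15)/(-45) = (-9 - 210)*(-1/45) = -219*(-1/45) = 73/15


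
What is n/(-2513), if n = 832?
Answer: -832/2513 ≈ -0.33108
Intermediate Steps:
n/(-2513) = 832/(-2513) = 832*(-1/2513) = -832/2513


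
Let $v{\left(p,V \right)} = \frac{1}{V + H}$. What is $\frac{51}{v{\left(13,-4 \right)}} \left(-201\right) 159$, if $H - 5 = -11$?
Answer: $16299090$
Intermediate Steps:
$H = -6$ ($H = 5 - 11 = -6$)
$v{\left(p,V \right)} = \frac{1}{-6 + V}$ ($v{\left(p,V \right)} = \frac{1}{V - 6} = \frac{1}{-6 + V}$)
$\frac{51}{v{\left(13,-4 \right)}} \left(-201\right) 159 = \frac{51}{\frac{1}{-6 - 4}} \left(-201\right) 159 = \frac{51}{\frac{1}{-10}} \left(-201\right) 159 = \frac{51}{- \frac{1}{10}} \left(-201\right) 159 = 51 \left(-10\right) \left(-201\right) 159 = \left(-510\right) \left(-201\right) 159 = 102510 \cdot 159 = 16299090$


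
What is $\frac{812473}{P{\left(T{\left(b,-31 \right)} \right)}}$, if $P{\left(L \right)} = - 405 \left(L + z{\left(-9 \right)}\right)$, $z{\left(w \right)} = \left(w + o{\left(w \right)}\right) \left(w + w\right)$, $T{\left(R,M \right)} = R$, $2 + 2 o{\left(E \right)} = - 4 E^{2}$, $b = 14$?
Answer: $- \frac{812473}{1259550} \approx -0.64505$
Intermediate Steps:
$o{\left(E \right)} = -1 - 2 E^{2}$ ($o{\left(E \right)} = -1 + \frac{\left(-4\right) E^{2}}{2} = -1 - 2 E^{2}$)
$z{\left(w \right)} = 2 w \left(-1 + w - 2 w^{2}\right)$ ($z{\left(w \right)} = \left(w - \left(1 + 2 w^{2}\right)\right) \left(w + w\right) = \left(-1 + w - 2 w^{2}\right) 2 w = 2 w \left(-1 + w - 2 w^{2}\right)$)
$P{\left(L \right)} = -1253880 - 405 L$ ($P{\left(L \right)} = - 405 \left(L + 2 \left(-9\right) \left(-1 - 9 - 2 \left(-9\right)^{2}\right)\right) = - 405 \left(L + 2 \left(-9\right) \left(-1 - 9 - 162\right)\right) = - 405 \left(L + 2 \left(-9\right) \left(-172\right)\right) = - 405 \left(L + 3096\right) = - 405 \left(3096 + L\right) = -1253880 - 405 L$)
$\frac{812473}{P{\left(T{\left(b,-31 \right)} \right)}} = \frac{812473}{-1253880 - 5670} = \frac{812473}{-1259550} = 812473 \left(- \frac{1}{1259550}\right) = - \frac{812473}{1259550}$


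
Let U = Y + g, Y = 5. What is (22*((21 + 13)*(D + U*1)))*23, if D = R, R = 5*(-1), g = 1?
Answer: 17204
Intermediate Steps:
R = -5
D = -5
U = 6 (U = 5 + 1 = 6)
(22*((21 + 13)*(D + U*1)))*23 = (22*((21 + 13)*(-5 + 6*1)))*23 = (22*(34*(-5 + 6)))*23 = (22*(34*1))*23 = (22*34)*23 = 748*23 = 17204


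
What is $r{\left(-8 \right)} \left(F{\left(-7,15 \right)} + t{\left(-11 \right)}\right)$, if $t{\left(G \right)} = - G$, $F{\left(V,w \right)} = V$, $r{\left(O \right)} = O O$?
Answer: $256$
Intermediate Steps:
$r{\left(O \right)} = O^{2}$
$r{\left(-8 \right)} \left(F{\left(-7,15 \right)} + t{\left(-11 \right)}\right) = \left(-8\right)^{2} \left(-7 - -11\right) = 64 \left(-7 + 11\right) = 64 \cdot 4 = 256$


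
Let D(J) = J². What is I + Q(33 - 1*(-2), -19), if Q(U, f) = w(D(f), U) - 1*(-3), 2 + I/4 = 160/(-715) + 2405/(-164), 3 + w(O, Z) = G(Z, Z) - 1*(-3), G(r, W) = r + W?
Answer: 31932/5863 ≈ 5.4464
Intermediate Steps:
G(r, W) = W + r
w(O, Z) = 2*Z (w(O, Z) = -3 + ((Z + Z) - 1*(-3)) = -3 + (2*Z + 3) = -3 + (3 + 2*Z) = 2*Z)
I = -396067/5863 (I = -8 + 4*(160/(-715) + 2405/(-164)) = -8 + 4*(160*(-1/715) + 2405*(-1/164)) = -8 + 4*(-32/143 - 2405/164) = -8 + 4*(-349163/23452) = -8 - 349163/5863 = -396067/5863 ≈ -67.554)
Q(U, f) = 3 + 2*U (Q(U, f) = 2*U - 1*(-3) = 2*U + 3 = 3 + 2*U)
I + Q(33 - 1*(-2), -19) = -396067/5863 + (3 + 2*(33 - 1*(-2))) = -396067/5863 + (3 + 2*(33 + 2)) = -396067/5863 + (3 + 2*35) = -396067/5863 + (3 + 70) = -396067/5863 + 73 = 31932/5863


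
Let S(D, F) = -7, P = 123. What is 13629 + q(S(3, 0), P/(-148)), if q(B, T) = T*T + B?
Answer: 298391417/21904 ≈ 13623.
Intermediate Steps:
q(B, T) = B + T² (q(B, T) = T² + B = B + T²)
13629 + q(S(3, 0), P/(-148)) = 13629 + (-7 + (123/(-148))²) = 13629 + (-7 + (123*(-1/148))²) = 13629 + (-7 + (-123/148)²) = 13629 + (-7 + 15129/21904) = 13629 - 138199/21904 = 298391417/21904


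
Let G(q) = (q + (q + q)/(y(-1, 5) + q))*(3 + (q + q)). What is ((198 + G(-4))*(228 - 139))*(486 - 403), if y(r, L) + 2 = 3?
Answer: 4535618/3 ≈ 1.5119e+6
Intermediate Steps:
y(r, L) = 1 (y(r, L) = -2 + 3 = 1)
G(q) = (3 + 2*q)*(q + 2*q/(1 + q)) (G(q) = (q + (q + q)/(1 + q))*(3 + (q + q)) = (q + (2*q)/(1 + q))*(3 + 2*q) = (q + 2*q/(1 + q))*(3 + 2*q) = (3 + 2*q)*(q + 2*q/(1 + q)))
((198 + G(-4))*(228 - 139))*(486 - 403) = ((198 - 4*(9 + 2*(-4)**2 + 9*(-4))/(1 - 4))*(228 - 139))*(486 - 403) = ((198 - 4*(9 + 2*16 - 36)/(-3))*89)*83 = ((198 - 4*(-1/3)*(9 + 32 - 36))*89)*83 = ((198 - 4*(-1/3)*5)*89)*83 = ((198 + 20/3)*89)*83 = ((614/3)*89)*83 = (54646/3)*83 = 4535618/3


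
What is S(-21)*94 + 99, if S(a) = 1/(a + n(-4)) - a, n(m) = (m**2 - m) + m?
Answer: 10271/5 ≈ 2054.2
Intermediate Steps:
n(m) = m**2
S(a) = 1/(16 + a) - a (S(a) = 1/(a + (-4)**2) - a = 1/(a + 16) - a = 1/(16 + a) - a)
S(-21)*94 + 99 = ((1 - 1*(-21)**2 - 16*(-21))/(16 - 21))*94 + 99 = ((1 - 1*441 + 336)/(-5))*94 + 99 = -(1 - 441 + 336)/5*94 + 99 = -1/5*(-104)*94 + 99 = (104/5)*94 + 99 = 9776/5 + 99 = 10271/5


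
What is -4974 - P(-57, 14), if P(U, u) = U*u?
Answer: -4176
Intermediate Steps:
-4974 - P(-57, 14) = -4974 - (-57)*14 = -4974 - 1*(-798) = -4974 + 798 = -4176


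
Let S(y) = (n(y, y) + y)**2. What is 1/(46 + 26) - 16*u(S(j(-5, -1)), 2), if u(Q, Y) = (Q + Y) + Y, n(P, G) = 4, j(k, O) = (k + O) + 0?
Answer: -9215/72 ≈ -127.99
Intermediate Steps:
j(k, O) = O + k (j(k, O) = (O + k) + 0 = O + k)
S(y) = (4 + y)**2
u(Q, Y) = Q + 2*Y
1/(46 + 26) - 16*u(S(j(-5, -1)), 2) = 1/(46 + 26) - 16*((4 + (-1 - 5))**2 + 2*2) = 1/72 - 16*((4 - 6)**2 + 4) = 1/72 - 16*((-2)**2 + 4) = 1/72 - 16*(4 + 4) = 1/72 - 16*8 = 1/72 - 128 = -9215/72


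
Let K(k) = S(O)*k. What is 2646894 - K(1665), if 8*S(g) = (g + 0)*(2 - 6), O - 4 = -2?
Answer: 2648559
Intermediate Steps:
O = 2 (O = 4 - 2 = 2)
S(g) = -g/2 (S(g) = ((g + 0)*(2 - 6))/8 = (g*(-4))/8 = (-4*g)/8 = -g/2)
K(k) = -k (K(k) = (-1/2*2)*k = -k)
2646894 - K(1665) = 2646894 - (-1)*1665 = 2646894 - 1*(-1665) = 2646894 + 1665 = 2648559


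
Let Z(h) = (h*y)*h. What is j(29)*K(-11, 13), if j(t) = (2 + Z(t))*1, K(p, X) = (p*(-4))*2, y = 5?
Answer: 370216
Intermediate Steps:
Z(h) = 5*h² (Z(h) = (h*5)*h = (5*h)*h = 5*h²)
K(p, X) = -8*p (K(p, X) = -4*p*2 = -8*p)
j(t) = 2 + 5*t² (j(t) = (2 + 5*t²)*1 = 2 + 5*t²)
j(29)*K(-11, 13) = (2 + 5*29²)*(-8*(-11)) = (2 + 5*841)*88 = (2 + 4205)*88 = 4207*88 = 370216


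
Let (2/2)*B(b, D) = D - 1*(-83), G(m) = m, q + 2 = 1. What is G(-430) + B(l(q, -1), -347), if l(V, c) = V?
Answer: -694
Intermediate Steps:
q = -1 (q = -2 + 1 = -1)
B(b, D) = 83 + D (B(b, D) = D - 1*(-83) = D + 83 = 83 + D)
G(-430) + B(l(q, -1), -347) = -430 + (83 - 347) = -430 - 264 = -694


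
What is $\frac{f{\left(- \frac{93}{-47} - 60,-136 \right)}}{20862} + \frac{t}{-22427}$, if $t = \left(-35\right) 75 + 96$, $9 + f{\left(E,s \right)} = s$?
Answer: $\frac{49508083}{467872074} \approx 0.10582$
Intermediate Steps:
$f{\left(E,s \right)} = -9 + s$
$t = -2529$ ($t = -2625 + 96 = -2529$)
$\frac{f{\left(- \frac{93}{-47} - 60,-136 \right)}}{20862} + \frac{t}{-22427} = \frac{-9 - 136}{20862} - \frac{2529}{-22427} = \left(-145\right) \frac{1}{20862} - - \frac{2529}{22427} = - \frac{145}{20862} + \frac{2529}{22427} = \frac{49508083}{467872074}$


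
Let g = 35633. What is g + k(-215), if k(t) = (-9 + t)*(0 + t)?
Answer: 83793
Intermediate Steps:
k(t) = t*(-9 + t) (k(t) = (-9 + t)*t = t*(-9 + t))
g + k(-215) = 35633 - 215*(-9 - 215) = 35633 - 215*(-224) = 35633 + 48160 = 83793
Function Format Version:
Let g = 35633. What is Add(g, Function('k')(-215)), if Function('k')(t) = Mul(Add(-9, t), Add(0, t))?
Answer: 83793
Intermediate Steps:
Function('k')(t) = Mul(t, Add(-9, t)) (Function('k')(t) = Mul(Add(-9, t), t) = Mul(t, Add(-9, t)))
Add(g, Function('k')(-215)) = Add(35633, Mul(-215, Add(-9, -215))) = Add(35633, Mul(-215, -224)) = Add(35633, 48160) = 83793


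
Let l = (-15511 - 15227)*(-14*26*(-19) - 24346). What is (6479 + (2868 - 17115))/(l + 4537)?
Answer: -7768/535767877 ≈ -1.4499e-5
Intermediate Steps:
l = 535763340 (l = -30738*(-364*(-19) - 24346) = -30738*(6916 - 24346) = -30738*(-17430) = 535763340)
(6479 + (2868 - 17115))/(l + 4537) = (6479 + (2868 - 17115))/(535763340 + 4537) = (6479 - 14247)/535767877 = -7768*1/535767877 = -7768/535767877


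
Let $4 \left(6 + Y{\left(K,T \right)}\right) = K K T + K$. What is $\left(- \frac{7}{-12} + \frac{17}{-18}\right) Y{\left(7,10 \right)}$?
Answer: $- \frac{6149}{144} \approx -42.701$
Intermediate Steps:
$Y{\left(K,T \right)} = -6 + \frac{K}{4} + \frac{T K^{2}}{4}$ ($Y{\left(K,T \right)} = -6 + \frac{K K T + K}{4} = -6 + \frac{K^{2} T + K}{4} = -6 + \frac{T K^{2} + K}{4} = -6 + \frac{K + T K^{2}}{4} = -6 + \left(\frac{K}{4} + \frac{T K^{2}}{4}\right) = -6 + \frac{K}{4} + \frac{T K^{2}}{4}$)
$\left(- \frac{7}{-12} + \frac{17}{-18}\right) Y{\left(7,10 \right)} = \left(- \frac{7}{-12} + \frac{17}{-18}\right) \left(-6 + \frac{1}{4} \cdot 7 + \frac{1}{4} \cdot 10 \cdot 7^{2}\right) = \left(\left(-7\right) \left(- \frac{1}{12}\right) + 17 \left(- \frac{1}{18}\right)\right) \left(-6 + \frac{7}{4} + \frac{1}{4} \cdot 10 \cdot 49\right) = \left(\frac{7}{12} - \frac{17}{18}\right) \left(-6 + \frac{7}{4} + \frac{245}{2}\right) = \left(- \frac{13}{36}\right) \frac{473}{4} = - \frac{6149}{144}$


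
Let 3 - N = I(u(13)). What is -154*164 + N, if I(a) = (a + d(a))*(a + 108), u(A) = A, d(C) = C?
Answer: -28399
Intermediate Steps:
I(a) = 2*a*(108 + a) (I(a) = (a + a)*(a + 108) = (2*a)*(108 + a) = 2*a*(108 + a))
N = -3143 (N = 3 - 2*13*(108 + 13) = 3 - 2*13*121 = 3 - 1*3146 = 3 - 3146 = -3143)
-154*164 + N = -154*164 - 3143 = -25256 - 3143 = -28399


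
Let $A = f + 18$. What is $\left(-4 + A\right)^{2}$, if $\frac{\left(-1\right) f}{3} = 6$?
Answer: $16$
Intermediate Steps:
$f = -18$ ($f = \left(-3\right) 6 = -18$)
$A = 0$ ($A = -18 + 18 = 0$)
$\left(-4 + A\right)^{2} = \left(-4 + 0\right)^{2} = \left(-4\right)^{2} = 16$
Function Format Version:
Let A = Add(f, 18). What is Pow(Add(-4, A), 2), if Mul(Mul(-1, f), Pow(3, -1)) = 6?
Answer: 16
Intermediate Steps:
f = -18 (f = Mul(-3, 6) = -18)
A = 0 (A = Add(-18, 18) = 0)
Pow(Add(-4, A), 2) = Pow(Add(-4, 0), 2) = Pow(-4, 2) = 16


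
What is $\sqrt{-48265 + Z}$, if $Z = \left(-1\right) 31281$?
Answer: $i \sqrt{79546} \approx 282.04 i$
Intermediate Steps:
$Z = -31281$
$\sqrt{-48265 + Z} = \sqrt{-48265 - 31281} = \sqrt{-79546} = i \sqrt{79546}$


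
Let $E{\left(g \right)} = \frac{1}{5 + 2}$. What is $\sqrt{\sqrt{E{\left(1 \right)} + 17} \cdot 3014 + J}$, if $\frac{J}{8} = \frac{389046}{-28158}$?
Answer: $\frac{2 \sqrt{-82607434 + 643583941 \sqrt{210}}}{1729} \approx 111.21$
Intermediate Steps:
$E{\left(g \right)} = \frac{1}{7}$
$J = - \frac{518728}{4693}$ ($J = 8 \frac{389046}{-28158} = 8 \cdot 389046 \left(- \frac{1}{28158}\right) = 8 \left(- \frac{64841}{4693}\right) = - \frac{518728}{4693} \approx -110.53$)
$\sqrt{\sqrt{E{\left(1 \right)} + 17} \cdot 3014 + J} = \sqrt{\sqrt{\frac{1}{7} + 17} \cdot 3014 - \frac{518728}{4693}} = \sqrt{\sqrt{\frac{120}{7}} \cdot 3014 - \frac{518728}{4693}} = \sqrt{\frac{2 \sqrt{210}}{7} \cdot 3014 - \frac{518728}{4693}} = \sqrt{\frac{6028 \sqrt{210}}{7} - \frac{518728}{4693}} = \sqrt{- \frac{518728}{4693} + \frac{6028 \sqrt{210}}{7}}$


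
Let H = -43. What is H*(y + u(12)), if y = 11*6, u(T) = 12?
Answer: -3354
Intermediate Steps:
y = 66
H*(y + u(12)) = -43*(66 + 12) = -43*78 = -3354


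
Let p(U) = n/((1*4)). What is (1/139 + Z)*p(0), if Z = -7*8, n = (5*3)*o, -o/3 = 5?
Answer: 1751175/556 ≈ 3149.6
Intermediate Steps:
o = -15 (o = -3*5 = -15)
n = -225 (n = (5*3)*(-15) = 15*(-15) = -225)
p(U) = -225/4 (p(U) = -225/(1*4) = -225/4)
Z = -56
(1/139 + Z)*p(0) = (1/139 - 56)*(-225/4) = -7783/139*(-225/4) = 1751175/556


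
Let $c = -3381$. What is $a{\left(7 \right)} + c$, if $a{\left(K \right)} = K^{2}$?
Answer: $-3332$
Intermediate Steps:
$a{\left(7 \right)} + c = 7^{2} - 3381 = 49 - 3381 = -3332$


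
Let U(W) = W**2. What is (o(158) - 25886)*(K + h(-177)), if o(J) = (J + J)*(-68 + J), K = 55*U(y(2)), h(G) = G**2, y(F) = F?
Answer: 80576146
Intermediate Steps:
K = 220 (K = 55*2**2 = 55*4 = 220)
o(J) = 2*J*(-68 + J) (o(J) = (2*J)*(-68 + J) = 2*J*(-68 + J))
(o(158) - 25886)*(K + h(-177)) = (2*158*(-68 + 158) - 25886)*(220 + (-177)**2) = (2*158*90 - 25886)*(220 + 31329) = (28440 - 25886)*31549 = 2554*31549 = 80576146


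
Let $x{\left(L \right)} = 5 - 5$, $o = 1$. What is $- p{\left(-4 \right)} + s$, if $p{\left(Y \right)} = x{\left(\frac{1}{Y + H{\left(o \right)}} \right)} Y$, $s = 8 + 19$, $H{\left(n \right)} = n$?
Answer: $27$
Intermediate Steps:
$s = 27$
$x{\left(L \right)} = 0$
$p{\left(Y \right)} = 0$ ($p{\left(Y \right)} = 0 Y = 0$)
$- p{\left(-4 \right)} + s = \left(-1\right) 0 + 27 = 0 + 27 = 27$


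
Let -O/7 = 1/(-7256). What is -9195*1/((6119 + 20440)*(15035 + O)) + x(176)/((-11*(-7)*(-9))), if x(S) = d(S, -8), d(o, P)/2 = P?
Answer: 5145843389032/223101853555581 ≈ 0.023065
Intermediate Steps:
d(o, P) = 2*P
x(S) = -16 (x(S) = 2*(-8) = -16)
O = 7/7256 (O = -7/(-7256) = -7*(-1/7256) = 7/7256 ≈ 0.00096472)
-9195*1/((6119 + 20440)*(15035 + O)) + x(176)/((-11*(-7)*(-9))) = -9195*1/((6119 + 20440)*(15035 + 7/7256)) - 16/(-11*(-7)*(-9)) = -9195/((109093967/7256)*26559) - 16/(77*(-9)) = -9195/2897426669553/7256 - 16/(-693) = -9195*7256/2897426669553 - 16*(-1/693) = -22239640/965808889851 + 16/693 = 5145843389032/223101853555581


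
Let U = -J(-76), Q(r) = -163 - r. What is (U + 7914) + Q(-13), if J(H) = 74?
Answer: 7690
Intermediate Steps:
U = -74 (U = -1*74 = -74)
(U + 7914) + Q(-13) = (-74 + 7914) + (-163 - 1*(-13)) = 7840 + (-163 + 13) = 7840 - 150 = 7690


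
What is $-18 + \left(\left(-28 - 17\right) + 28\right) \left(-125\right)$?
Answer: $2107$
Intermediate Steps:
$-18 + \left(\left(-28 - 17\right) + 28\right) \left(-125\right) = -18 + \left(-45 + 28\right) \left(-125\right) = -18 - -2125 = -18 + 2125 = 2107$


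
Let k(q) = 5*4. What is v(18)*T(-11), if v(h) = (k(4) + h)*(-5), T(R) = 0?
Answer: 0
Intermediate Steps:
k(q) = 20
v(h) = -100 - 5*h (v(h) = (20 + h)*(-5) = -100 - 5*h)
v(18)*T(-11) = (-100 - 5*18)*0 = (-100 - 90)*0 = -190*0 = 0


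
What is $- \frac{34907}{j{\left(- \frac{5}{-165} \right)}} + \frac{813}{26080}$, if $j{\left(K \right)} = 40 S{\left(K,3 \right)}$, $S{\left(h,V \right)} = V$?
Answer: $- \frac{4551385}{15648} \approx -290.86$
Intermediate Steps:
$j{\left(K \right)} = 120$ ($j{\left(K \right)} = 40 \cdot 3 = 120$)
$- \frac{34907}{j{\left(- \frac{5}{-165} \right)}} + \frac{813}{26080} = - \frac{34907}{120} + \frac{813}{26080} = - \frac{4551385}{15648}$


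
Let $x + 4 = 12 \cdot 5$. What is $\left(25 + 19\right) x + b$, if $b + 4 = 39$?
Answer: $2499$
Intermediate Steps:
$b = 35$ ($b = -4 + 39 = 35$)
$x = 56$ ($x = -4 + 12 \cdot 5 = -4 + 60 = 56$)
$\left(25 + 19\right) x + b = \left(25 + 19\right) 56 + 35 = 44 \cdot 56 + 35 = 2464 + 35 = 2499$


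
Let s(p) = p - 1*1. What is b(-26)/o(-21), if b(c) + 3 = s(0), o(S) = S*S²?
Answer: 4/9261 ≈ 0.00043192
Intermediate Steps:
s(p) = -1 + p (s(p) = p - 1 = -1 + p)
o(S) = S³
b(c) = -4 (b(c) = -3 + (-1 + 0) = -3 - 1 = -4)
b(-26)/o(-21) = -4/((-21)³) = -4/(-9261) = -4*(-1/9261) = 4/9261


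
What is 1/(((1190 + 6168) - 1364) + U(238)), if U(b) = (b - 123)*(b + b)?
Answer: 1/60734 ≈ 1.6465e-5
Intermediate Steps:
U(b) = 2*b*(-123 + b) (U(b) = (-123 + b)*(2*b) = 2*b*(-123 + b))
1/(((1190 + 6168) - 1364) + U(238)) = 1/(((1190 + 6168) - 1364) + 2*238*(-123 + 238)) = 1/((7358 - 1364) + 2*238*115) = 1/(5994 + 54740) = 1/60734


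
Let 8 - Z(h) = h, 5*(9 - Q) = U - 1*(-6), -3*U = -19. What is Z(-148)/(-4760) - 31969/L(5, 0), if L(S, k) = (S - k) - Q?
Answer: 570645753/27370 ≈ 20849.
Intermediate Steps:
U = 19/3 (U = -1/3*(-19) = 19/3 ≈ 6.3333)
Q = 98/15 (Q = 9 - (19/3 - 1*(-6))/5 = 9 - (19/3 + 6)/5 = 9 - 1/5*37/3 = 9 - 37/15 = 98/15 ≈ 6.5333)
Z(h) = 8 - h
L(S, k) = -98/15 + S - k (L(S, k) = (S - k) - 1*98/15 = (S - k) - 98/15 = -98/15 + S - k)
Z(-148)/(-4760) - 31969/L(5, 0) = (8 - 1*(-148))/(-4760) - 31969/(-98/15 + 5 - 1*0) = (8 + 148)*(-1/4760) - 31969/(-98/15 + 5 + 0) = 156*(-1/4760) - 31969/(-23/15) = -39/1190 - 31969*(-15/23) = -39/1190 + 479535/23 = 570645753/27370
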